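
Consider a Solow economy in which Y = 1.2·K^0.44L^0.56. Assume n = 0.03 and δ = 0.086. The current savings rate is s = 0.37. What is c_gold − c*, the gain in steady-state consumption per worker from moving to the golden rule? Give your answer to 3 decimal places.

Break-even investment rate: n + δ = 0.03 + 0.086 = 0.116.
Current steady state (s = 0.37): k* = (0.37·1.2/0.116)^(1/0.56) ≈ 10.9885, y* = 1.2·10.9885^0.44 ≈ 3.4450, c* = (1−0.37)·3.4450 ≈ 2.1704.
Golden rule sets MPK = n+δ: 0.44·1.2·k^(0.44−1) = 0.116, so k_gold = (0.44·1.2/0.116)^(1/0.56) ≈ 14.9732.
y_gold = 1.2·14.9732^0.44 ≈ 3.9475, c_gold = y_gold − 0.116·k_gold ≈ 2.2106.
Gain: Δc = 2.2106 − 2.1704 ≈ 0.0402.

Δc ≈ 0.040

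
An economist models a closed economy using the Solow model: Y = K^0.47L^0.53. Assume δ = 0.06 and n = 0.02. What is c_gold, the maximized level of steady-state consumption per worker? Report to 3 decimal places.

Capital per worker breaks even when investment replaces (n + δ)·k; here n + δ = 0.08.
Golden rule sets MPK = n+δ: 0.47·k^(0.47−1) = 0.08, so k_gold = (0.47/0.08)^(1/0.53) ≈ 28.2461.
y_gold = 28.2461^0.47 ≈ 4.8078.
c_gold = y_gold − (n+δ)·k_gold = 4.8078 − 0.08·28.2461 ≈ 2.5482.

c_gold ≈ 2.548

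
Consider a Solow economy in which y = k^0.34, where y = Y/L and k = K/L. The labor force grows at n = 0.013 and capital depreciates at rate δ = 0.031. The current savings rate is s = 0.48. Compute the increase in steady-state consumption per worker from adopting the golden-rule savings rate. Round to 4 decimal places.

Δc ≈ 0.1116

Break-even investment rate: n + δ = 0.013 + 0.031 = 0.044.
Current steady state (s = 0.48): k* = (0.48/0.044)^(1/0.66) ≈ 37.3600, y* = 37.3600^0.34 ≈ 3.4247, c* = (1−0.48)·3.4247 ≈ 1.7808.
Setting f'(k) = n+δ gives 0.34·k^(0.34−1) = 0.044, hence k_gold = (0.34/0.044)^(1/0.66) ≈ 22.1562.
y_gold = 22.1562^0.34 ≈ 2.8673, c_gold = y_gold − 0.044·k_gold ≈ 1.8924.
Gain: Δc = 1.8924 − 1.7808 ≈ 0.1116.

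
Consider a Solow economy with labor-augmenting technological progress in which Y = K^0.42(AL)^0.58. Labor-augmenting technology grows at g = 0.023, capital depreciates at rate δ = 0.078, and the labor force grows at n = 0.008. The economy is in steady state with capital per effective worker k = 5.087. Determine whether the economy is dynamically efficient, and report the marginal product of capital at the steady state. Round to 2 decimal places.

The effective depreciation rate is n + g + δ = 0.008 + 0.023 + 0.078 = 0.109.
MPK = 0.42·k^(0.42−1) = 0.42·5.087^(-0.58) ≈ 0.1635.
MPK > 0.109, so the economy is dynamically efficient (under-saving).

dynamically efficient; MPK ≈ 0.16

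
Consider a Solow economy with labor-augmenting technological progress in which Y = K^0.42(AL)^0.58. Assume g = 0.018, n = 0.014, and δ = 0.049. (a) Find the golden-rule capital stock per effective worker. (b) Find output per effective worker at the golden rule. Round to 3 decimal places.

(a) k_gold ≈ 17.075; (b) y_gold ≈ 3.293

Break-even investment rate: n + g + δ = 0.014 + 0.018 + 0.049 = 0.081.
At the golden rule the marginal product of capital equals n+g+δ: 0.42·k^(0.42−1) = 0.081. Solving, k_gold = (0.42/0.081)^(1/0.58) ≈ 17.0747.
y_gold = 17.0747^0.42 ≈ 3.2930.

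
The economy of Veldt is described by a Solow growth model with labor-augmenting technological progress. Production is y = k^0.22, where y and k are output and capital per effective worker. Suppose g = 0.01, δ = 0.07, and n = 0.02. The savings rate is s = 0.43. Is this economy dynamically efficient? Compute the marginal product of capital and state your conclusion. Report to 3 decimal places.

Break-even investment rate: n + g + δ = 0.02 + 0.01 + 0.07 = 0.1.
Steady-state k*: s·k^0.22 = 0.1·k gives k* = (0.43/0.1)^(1/0.78) ≈ 6.4884.
MPK = 0.22·6.4884^(-0.78) ≈ 0.0512.
MPK < n+g+δ = 0.1, so the economy is dynamically inefficient (over-saving).

dynamically inefficient; MPK ≈ 0.051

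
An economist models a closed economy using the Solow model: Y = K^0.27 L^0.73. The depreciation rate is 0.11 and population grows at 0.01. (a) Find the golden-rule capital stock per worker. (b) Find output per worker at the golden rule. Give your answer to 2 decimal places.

(a) k_gold ≈ 3.04; (b) y_gold ≈ 1.35

Break-even investment rate: n + δ = 0.01 + 0.11 = 0.12.
Maximizing c = f(k) − (n+δ)·k gives f'(k) = n+δ, i.e. 0.27·k^(0.27−1) = 0.12, so k_gold = (0.27/0.12)^(1/0.73) ≈ 3.0370.
y_gold = 3.0370^0.27 ≈ 1.3498.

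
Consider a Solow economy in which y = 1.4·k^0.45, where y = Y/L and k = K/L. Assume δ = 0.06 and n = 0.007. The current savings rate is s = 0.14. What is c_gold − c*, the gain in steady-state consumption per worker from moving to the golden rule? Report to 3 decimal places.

Δc ≈ 1.920

Capital per worker breaks even when investment replaces (n + δ)·k; here n + δ = 0.067.
Current steady state (s = 0.14): k* = (0.14·1.4/0.067)^(1/0.55) ≈ 7.0405, y* = 1.4·7.0405^0.45 ≈ 3.3694, c* = (1−0.14)·3.3694 ≈ 2.8977.
At the golden rule the marginal product of capital equals n+δ: 0.45·1.4·k^(0.45−1) = 0.067. Solving, k_gold = (0.45·1.4/0.067)^(1/0.55) ≈ 58.8266.
y_gold = 1.4·58.8266^0.45 ≈ 8.7586, c_gold = y_gold − 0.067·k_gold ≈ 4.8172.
Gain: Δc = 4.8172 − 2.8977 ≈ 1.9196.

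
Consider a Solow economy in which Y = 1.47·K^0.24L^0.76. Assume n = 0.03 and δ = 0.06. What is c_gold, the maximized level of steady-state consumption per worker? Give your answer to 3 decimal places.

c_gold ≈ 1.720

The effective depreciation rate is n + δ = 0.03 + 0.06 = 0.09.
Setting f'(k) = n+δ gives 0.24·1.47·k^(0.24−1) = 0.09, hence k_gold = (0.24·1.47/0.09)^(1/0.76) ≈ 6.0345.
y_gold = 1.47·6.0345^0.24 ≈ 2.2629.
c_gold = y_gold − (n+δ)·k_gold = 2.2629 − 0.09·6.0345 ≈ 1.7198.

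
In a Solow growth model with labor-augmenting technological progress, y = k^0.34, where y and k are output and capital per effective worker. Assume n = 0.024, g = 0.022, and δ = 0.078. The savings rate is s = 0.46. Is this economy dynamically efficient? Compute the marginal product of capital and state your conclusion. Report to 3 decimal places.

Capital per effective worker breaks even when investment replaces (n + g + δ)·k; here n + g + δ = 0.124.
Steady-state k*: s·k^0.34 = 0.124·k gives k* = (0.46/0.124)^(1/0.66) ≈ 7.2884.
MPK = 0.34·7.2884^(-0.66) ≈ 0.0917.
MPK < n+g+δ = 0.124, so the economy is dynamically inefficient (over-saving).

dynamically inefficient; MPK ≈ 0.092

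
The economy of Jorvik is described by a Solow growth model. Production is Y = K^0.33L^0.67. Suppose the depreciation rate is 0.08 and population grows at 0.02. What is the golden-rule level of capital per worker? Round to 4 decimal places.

The effective depreciation rate is n + δ = 0.02 + 0.08 = 0.1.
At the golden rule the marginal product of capital equals n+δ: 0.33·k^(0.33−1) = 0.1. Solving, k_gold = (0.33/0.1)^(1/0.67) ≈ 5.9416.

k_gold ≈ 5.9416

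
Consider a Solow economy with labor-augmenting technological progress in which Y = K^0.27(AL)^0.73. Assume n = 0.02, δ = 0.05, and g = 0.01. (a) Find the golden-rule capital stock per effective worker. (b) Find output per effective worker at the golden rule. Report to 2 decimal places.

The effective depreciation rate is n + g + δ = 0.02 + 0.01 + 0.05 = 0.08.
At the golden rule the marginal product of capital equals n+g+δ: 0.27·k^(0.27−1) = 0.08. Solving, k_gold = (0.27/0.08)^(1/0.73) ≈ 5.2925.
y_gold = 5.2925^0.27 ≈ 1.5682.

(a) k_gold ≈ 5.29; (b) y_gold ≈ 1.57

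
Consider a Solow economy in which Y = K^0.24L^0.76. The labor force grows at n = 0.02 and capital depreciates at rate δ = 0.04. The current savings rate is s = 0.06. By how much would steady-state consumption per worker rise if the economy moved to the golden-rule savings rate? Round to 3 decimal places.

Δc ≈ 0.237

Break-even investment rate: n + δ = 0.02 + 0.04 = 0.06.
Current steady state (s = 0.06): k* = (0.06/0.06)^(1/0.76) ≈ 1.0000, y* = 1.0000^0.24 ≈ 1.0000, c* = (1−0.06)·1.0000 ≈ 0.9400.
Maximizing c = f(k) − (n+δ)·k gives f'(k) = n+δ, i.e. 0.24·k^(0.24−1) = 0.06, so k_gold = (0.24/0.06)^(1/0.76) ≈ 6.1970.
y_gold = 6.1970^0.24 ≈ 1.5493, c_gold = y_gold − 0.06·k_gold ≈ 1.1774.
Gain: Δc = 1.1774 − 0.9400 ≈ 0.2374.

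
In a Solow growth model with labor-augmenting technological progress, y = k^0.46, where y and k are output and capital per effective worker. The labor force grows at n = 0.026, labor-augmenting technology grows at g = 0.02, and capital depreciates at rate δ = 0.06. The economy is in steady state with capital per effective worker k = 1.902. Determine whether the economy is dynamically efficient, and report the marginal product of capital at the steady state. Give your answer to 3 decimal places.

The effective depreciation rate is n + g + δ = 0.026 + 0.02 + 0.06 = 0.106.
MPK = 0.46·k^(0.46−1) = 0.46·1.902^(-0.54) ≈ 0.3251.
MPK > 0.106, so the economy is dynamically efficient (under-saving).

dynamically efficient; MPK ≈ 0.325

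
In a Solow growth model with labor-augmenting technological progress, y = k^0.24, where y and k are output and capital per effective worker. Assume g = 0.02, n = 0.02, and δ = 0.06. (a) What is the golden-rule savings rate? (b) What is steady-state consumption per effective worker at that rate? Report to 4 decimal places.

Break-even investment rate: n + g + δ = 0.02 + 0.02 + 0.06 = 0.1.
For Cobb-Douglas, s_gold equals capital's share: s_gold = 0.24.
At the golden rule the marginal product of capital equals n+g+δ: 0.24·k^(0.24−1) = 0.1. Solving, k_gold = (0.24/0.1)^(1/0.76) ≈ 3.1643.
y_gold = 3.1643^0.24 ≈ 1.3185; c_gold = (1−0.24)·y_gold ≈ 1.0020.

(a) s_gold = 0.2400; (b) c_gold ≈ 1.0020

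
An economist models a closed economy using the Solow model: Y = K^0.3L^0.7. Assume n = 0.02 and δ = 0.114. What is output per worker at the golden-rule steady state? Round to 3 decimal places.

y_gold ≈ 1.413

The effective depreciation rate is n + δ = 0.02 + 0.114 = 0.134.
Maximizing c = f(k) − (n+δ)·k gives f'(k) = n+δ, i.e. 0.3·k^(0.3−1) = 0.134, so k_gold = (0.3/0.134)^(1/0.7) ≈ 3.1624.
Output: y_gold = k_gold^0.3 = 3.1624^0.3 ≈ 1.4126.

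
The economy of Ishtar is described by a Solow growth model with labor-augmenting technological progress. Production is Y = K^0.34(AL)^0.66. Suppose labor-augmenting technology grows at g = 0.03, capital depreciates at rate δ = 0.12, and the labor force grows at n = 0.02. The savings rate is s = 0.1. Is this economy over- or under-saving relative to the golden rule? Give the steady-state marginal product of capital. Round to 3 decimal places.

n + g + δ = 0.02 + 0.03 + 0.12 = 0.17.
Steady-state k*: s·k^0.34 = 0.17·k gives k* = (0.1/0.17)^(1/0.66) ≈ 0.4475.
MPK = 0.34·0.4475^(-0.66) ≈ 0.5780.
MPK > n+g+δ = 0.17, so the economy is dynamically efficient (under-saving).

under-saving; MPK ≈ 0.578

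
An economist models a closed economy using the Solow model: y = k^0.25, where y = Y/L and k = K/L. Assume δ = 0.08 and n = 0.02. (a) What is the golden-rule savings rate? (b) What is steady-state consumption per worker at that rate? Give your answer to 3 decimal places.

(a) s_gold = 0.250; (b) c_gold ≈ 1.018

Break-even investment rate: n + δ = 0.02 + 0.08 = 0.1.
For Cobb-Douglas, s_gold equals capital's share: s_gold = 0.25.
At the golden rule the marginal product of capital equals n+δ: 0.25·k^(0.25−1) = 0.1. Solving, k_gold = (0.25/0.1)^(1/0.75) ≈ 3.3930.
y_gold = 3.3930^0.25 ≈ 1.3572; c_gold = (1−0.25)·y_gold ≈ 1.0179.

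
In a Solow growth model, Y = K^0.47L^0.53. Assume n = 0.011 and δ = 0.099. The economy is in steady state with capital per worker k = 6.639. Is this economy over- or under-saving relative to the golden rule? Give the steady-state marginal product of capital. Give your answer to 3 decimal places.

under-saving; MPK ≈ 0.172

The effective depreciation rate is n + δ = 0.011 + 0.099 = 0.11.
MPK = 0.47·k^(0.47−1) = 0.47·6.639^(-0.53) ≈ 0.1723.
MPK > 0.11, so the economy is dynamically efficient (under-saving).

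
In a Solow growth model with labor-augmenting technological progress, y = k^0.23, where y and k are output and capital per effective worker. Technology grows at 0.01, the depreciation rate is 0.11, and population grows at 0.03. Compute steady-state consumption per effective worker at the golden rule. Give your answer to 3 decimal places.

Break-even investment rate: n + g + δ = 0.03 + 0.01 + 0.11 = 0.15.
Maximizing c = f(k) − (n+g+δ)·k gives f'(k) = n+g+δ, i.e. 0.23·k^(0.23−1) = 0.15, so k_gold = (0.23/0.15)^(1/0.77) ≈ 1.7422.
y_gold = 1.7422^0.23 ≈ 1.1362.
c_gold = y_gold − (n+g+δ)·k_gold = 1.1362 − 0.15·1.7422 ≈ 0.8749.

c_gold ≈ 0.875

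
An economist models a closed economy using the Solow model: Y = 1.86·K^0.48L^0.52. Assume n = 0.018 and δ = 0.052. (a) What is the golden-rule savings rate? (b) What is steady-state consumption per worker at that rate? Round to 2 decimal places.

Capital per worker breaks even when investment replaces (n + δ)·k; here n + δ = 0.07.
For Cobb-Douglas, s_gold equals capital's share: s_gold = 0.48.
Maximizing c = f(k) − (n+δ)·k gives f'(k) = n+δ, i.e. 0.48·1.86·k^(0.48−1) = 0.07, so k_gold = (0.48·1.86/0.07)^(1/0.52) ≈ 133.7402.
y_gold = 1.86·133.7402^0.48 ≈ 19.5038; c_gold = (1−0.48)·y_gold ≈ 10.1420.

(a) s_gold = 0.48; (b) c_gold ≈ 10.14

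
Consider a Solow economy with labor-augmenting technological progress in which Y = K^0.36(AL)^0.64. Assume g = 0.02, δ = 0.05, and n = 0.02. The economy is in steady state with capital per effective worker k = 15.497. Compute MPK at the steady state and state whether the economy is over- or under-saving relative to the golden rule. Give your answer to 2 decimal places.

over-saving; MPK ≈ 0.06

Break-even investment rate: n + g + δ = 0.02 + 0.02 + 0.05 = 0.09.
MPK = 0.36·k^(0.36−1) = 0.36·15.497^(-0.64) ≈ 0.0623.
MPK < 0.09, so the economy is dynamically inefficient (over-saving).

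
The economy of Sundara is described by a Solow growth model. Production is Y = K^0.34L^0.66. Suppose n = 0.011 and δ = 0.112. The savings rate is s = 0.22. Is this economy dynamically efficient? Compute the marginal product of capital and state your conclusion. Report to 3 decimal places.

dynamically efficient; MPK ≈ 0.190

Break-even investment rate: n + δ = 0.011 + 0.112 = 0.123.
Steady-state k*: s·k^0.34 = 0.123·k gives k* = (0.22/0.123)^(1/0.66) ≈ 2.4133.
MPK = 0.34·2.4133^(-0.66) ≈ 0.1901.
MPK > n+δ = 0.123, so the economy is dynamically efficient (under-saving).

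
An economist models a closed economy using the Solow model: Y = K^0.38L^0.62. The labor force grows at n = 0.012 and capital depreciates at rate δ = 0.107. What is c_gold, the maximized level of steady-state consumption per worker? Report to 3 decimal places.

c_gold ≈ 1.263

The effective depreciation rate is n + δ = 0.012 + 0.107 = 0.119.
Golden rule sets MPK = n+δ: 0.38·k^(0.38−1) = 0.119, so k_gold = (0.38/0.119)^(1/0.62) ≈ 6.5056.
y_gold = 6.5056^0.38 ≈ 2.0373.
c_gold = y_gold − (n+δ)·k_gold = 2.0373 − 0.119·6.5056 ≈ 1.2631.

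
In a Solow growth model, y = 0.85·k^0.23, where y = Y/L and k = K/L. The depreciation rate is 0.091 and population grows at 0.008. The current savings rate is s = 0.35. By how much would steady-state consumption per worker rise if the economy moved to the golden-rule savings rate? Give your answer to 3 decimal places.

Break-even investment rate: n + δ = 0.008 + 0.091 = 0.099.
Current steady state (s = 0.35): k* = (0.35·0.85/0.099)^(1/0.77) ≈ 4.1743, y* = 0.85·4.1743^0.23 ≈ 1.1807, c* = (1−0.35)·1.1807 ≈ 0.7675.
Golden rule sets MPK = n+δ: 0.23·0.85·k^(0.23−1) = 0.099, so k_gold = (0.23·0.85/0.099)^(1/0.77) ≈ 2.4198.
y_gold = 0.85·2.4198^0.23 ≈ 1.0416, c_gold = y_gold − 0.099·k_gold ≈ 0.8020.
Gain: Δc = 0.8020 − 0.7675 ≈ 0.0345.

Δc ≈ 0.035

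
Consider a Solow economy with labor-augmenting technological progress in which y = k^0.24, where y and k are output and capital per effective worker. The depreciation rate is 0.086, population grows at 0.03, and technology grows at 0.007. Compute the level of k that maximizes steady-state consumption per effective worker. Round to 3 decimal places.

n + g + δ = 0.03 + 0.007 + 0.086 = 0.123.
Golden rule sets MPK = n+g+δ: 0.24·k^(0.24−1) = 0.123, so k_gold = (0.24/0.123)^(1/0.76) ≈ 2.4098.

k_gold ≈ 2.410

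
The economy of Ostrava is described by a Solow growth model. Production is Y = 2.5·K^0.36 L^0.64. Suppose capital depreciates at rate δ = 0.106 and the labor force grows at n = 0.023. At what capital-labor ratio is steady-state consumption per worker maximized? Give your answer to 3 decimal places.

Capital per worker breaks even when investment replaces (n + δ)·k; here n + δ = 0.129.
Golden rule sets MPK = n+δ: 0.36·2.5·k^(0.36−1) = 0.129, so k_gold = (0.36·2.5/0.129)^(1/0.64) ≈ 20.8069.

k_gold ≈ 20.807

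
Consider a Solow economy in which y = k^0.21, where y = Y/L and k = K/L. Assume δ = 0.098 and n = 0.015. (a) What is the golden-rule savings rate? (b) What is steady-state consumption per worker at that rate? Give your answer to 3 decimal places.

(a) s_gold = 0.210; (b) c_gold ≈ 0.931

The effective depreciation rate is n + δ = 0.015 + 0.098 = 0.113.
For Cobb-Douglas, s_gold equals capital's share: s_gold = 0.21.
Setting f'(k) = n+δ gives 0.21·k^(0.21−1) = 0.113, hence k_gold = (0.21/0.113)^(1/0.79) ≈ 2.1912.
y_gold = 2.1912^0.21 ≈ 1.1791; c_gold = (1−0.21)·y_gold ≈ 0.9315.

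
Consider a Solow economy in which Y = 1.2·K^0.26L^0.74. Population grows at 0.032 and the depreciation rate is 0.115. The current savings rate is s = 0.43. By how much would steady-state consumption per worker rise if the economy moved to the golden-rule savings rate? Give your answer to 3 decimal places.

Capital per worker breaks even when investment replaces (n + δ)·k; here n + δ = 0.147.
Current steady state (s = 0.43): k* = (0.43·1.2/0.147)^(1/0.74) ≈ 5.4568, y* = 1.2·5.4568^0.26 ≈ 1.8655, c* = (1−0.43)·1.8655 ≈ 1.0633.
Maximizing c = f(k) − (n+δ)·k gives f'(k) = n+δ, i.e. 0.26·1.2·k^(0.26−1) = 0.147, so k_gold = (0.26·1.2/0.147)^(1/0.74) ≈ 2.7649.
y_gold = 1.2·2.7649^0.26 ≈ 1.5632, c_gold = y_gold − 0.147·k_gold ≈ 1.1568.
Gain: Δc = 1.1568 − 1.0633 ≈ 0.0935.

Δc ≈ 0.093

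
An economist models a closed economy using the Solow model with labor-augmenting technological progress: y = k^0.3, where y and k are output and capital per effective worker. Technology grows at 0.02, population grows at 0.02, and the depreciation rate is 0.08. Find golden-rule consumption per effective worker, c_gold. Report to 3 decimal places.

c_gold ≈ 1.037

Break-even investment rate: n + g + δ = 0.02 + 0.02 + 0.08 = 0.12.
At the golden rule the marginal product of capital equals n+g+δ: 0.3·k^(0.3−1) = 0.12. Solving, k_gold = (0.3/0.12)^(1/0.7) ≈ 3.7024.
y_gold = 3.7024^0.3 ≈ 1.4810.
c_gold = y_gold − (n+g+δ)·k_gold = 1.4810 − 0.12·3.7024 ≈ 1.0367.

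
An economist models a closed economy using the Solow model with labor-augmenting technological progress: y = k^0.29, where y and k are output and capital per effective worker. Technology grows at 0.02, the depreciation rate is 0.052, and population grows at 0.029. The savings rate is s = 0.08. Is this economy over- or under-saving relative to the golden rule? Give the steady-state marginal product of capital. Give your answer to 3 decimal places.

Capital per effective worker breaks even when investment replaces (n + g + δ)·k; here n + g + δ = 0.101.
Steady-state k*: s·k^0.29 = 0.101·k gives k* = (0.08/0.101)^(1/0.71) ≈ 0.7201.
MPK = 0.29·0.7201^(-0.71) ≈ 0.3661.
MPK > n+g+δ = 0.101, so the economy is dynamically efficient (under-saving).

under-saving; MPK ≈ 0.366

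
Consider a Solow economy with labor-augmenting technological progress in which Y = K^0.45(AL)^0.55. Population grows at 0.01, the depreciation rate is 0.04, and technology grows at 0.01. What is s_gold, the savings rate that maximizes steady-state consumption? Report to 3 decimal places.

s_gold = 0.450

Break-even investment rate: n + g + δ = 0.01 + 0.01 + 0.04 = 0.06.
At the golden rule MPK = n+g+δ, and in any Cobb-Douglas steady state s = (n+g+δ)·k/y = MPK·k/y = capital's share 0.45.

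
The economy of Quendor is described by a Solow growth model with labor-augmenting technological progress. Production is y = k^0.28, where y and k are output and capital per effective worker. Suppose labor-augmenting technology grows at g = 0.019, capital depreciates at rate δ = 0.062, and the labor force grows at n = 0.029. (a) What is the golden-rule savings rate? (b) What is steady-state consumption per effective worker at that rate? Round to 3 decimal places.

Break-even investment rate: n + g + δ = 0.029 + 0.019 + 0.062 = 0.11.
For Cobb-Douglas, s_gold equals capital's share: s_gold = 0.28.
Maximizing c = f(k) − (n+g+δ)·k gives f'(k) = n+g+δ, i.e. 0.28·k^(0.28−1) = 0.11, so k_gold = (0.28/0.11)^(1/0.72) ≈ 3.6607.
y_gold = 3.6607^0.28 ≈ 1.4381; c_gold = (1−0.28)·y_gold ≈ 1.0355.

(a) s_gold = 0.280; (b) c_gold ≈ 1.035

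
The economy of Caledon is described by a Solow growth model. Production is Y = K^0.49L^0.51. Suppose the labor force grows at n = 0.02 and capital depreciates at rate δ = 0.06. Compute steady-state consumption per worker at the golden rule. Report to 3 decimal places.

c_gold ≈ 2.909

Capital per worker breaks even when investment replaces (n + δ)·k; here n + δ = 0.08.
At the golden rule the marginal product of capital equals n+δ: 0.49·k^(0.49−1) = 0.08. Solving, k_gold = (0.49/0.08)^(1/0.51) ≈ 34.9418.
y_gold = 34.9418^0.49 ≈ 5.7048.
c_gold = y_gold − (n+δ)·k_gold = 5.7048 − 0.08·34.9418 ≈ 2.9094.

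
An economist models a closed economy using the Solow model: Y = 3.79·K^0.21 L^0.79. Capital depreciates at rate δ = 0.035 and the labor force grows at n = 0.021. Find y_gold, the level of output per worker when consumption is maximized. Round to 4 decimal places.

The effective depreciation rate is n + δ = 0.021 + 0.035 = 0.056.
Setting f'(k) = n+δ gives 0.21·3.79·k^(0.21−1) = 0.056, hence k_gold = (0.21·3.79/0.056)^(1/0.79) ≈ 28.7791.
Output: y_gold = 3.79·k_gold^0.21 = 3.79·28.7791^0.21 ≈ 7.6744.

y_gold ≈ 7.6744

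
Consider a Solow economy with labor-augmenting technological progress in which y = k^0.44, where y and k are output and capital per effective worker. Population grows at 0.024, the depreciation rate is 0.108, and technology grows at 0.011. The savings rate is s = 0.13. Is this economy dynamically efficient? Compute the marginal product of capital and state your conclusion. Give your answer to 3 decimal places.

n + g + δ = 0.024 + 0.011 + 0.108 = 0.143.
Steady-state k*: s·k^0.44 = 0.143·k gives k* = (0.13/0.143)^(1/0.56) ≈ 0.8435.
MPK = 0.44·0.8435^(-0.56) ≈ 0.4840.
MPK > n+g+δ = 0.143, so the economy is dynamically efficient (under-saving).

dynamically efficient; MPK ≈ 0.484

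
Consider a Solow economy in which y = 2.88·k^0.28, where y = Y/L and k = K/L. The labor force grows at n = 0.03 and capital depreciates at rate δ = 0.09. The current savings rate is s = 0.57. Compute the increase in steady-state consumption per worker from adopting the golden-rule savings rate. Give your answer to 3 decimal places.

Capital per worker breaks even when investment replaces (n + δ)·k; here n + δ = 0.12.
Current steady state (s = 0.57): k* = (0.57·2.88/0.12)^(1/0.72) ≈ 37.8353, y* = 2.88·37.8353^0.28 ≈ 7.9653, c* = (1−0.57)·7.9653 ≈ 3.4251.
Golden rule sets MPK = n+δ: 0.28·2.88·k^(0.28−1) = 0.12, so k_gold = (0.28·2.88/0.12)^(1/0.72) ≈ 14.0969.
y_gold = 2.88·14.0969^0.28 ≈ 6.0415, c_gold = y_gold − 0.12·k_gold ≈ 4.3499.
Gain: Δc = 4.3499 − 3.4251 ≈ 0.9248.

Δc ≈ 0.925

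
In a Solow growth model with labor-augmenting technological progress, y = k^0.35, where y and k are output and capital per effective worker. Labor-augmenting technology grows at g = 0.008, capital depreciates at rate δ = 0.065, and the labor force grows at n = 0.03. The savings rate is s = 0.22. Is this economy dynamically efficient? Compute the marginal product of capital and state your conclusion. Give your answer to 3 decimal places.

dynamically efficient; MPK ≈ 0.164

n + g + δ = 0.03 + 0.008 + 0.065 = 0.103.
Steady-state k*: s·k^0.35 = 0.103·k gives k* = (0.22/0.103)^(1/0.65) ≈ 3.2141.
MPK = 0.35·3.2141^(-0.65) ≈ 0.1639.
MPK > n+g+δ = 0.103, so the economy is dynamically efficient (under-saving).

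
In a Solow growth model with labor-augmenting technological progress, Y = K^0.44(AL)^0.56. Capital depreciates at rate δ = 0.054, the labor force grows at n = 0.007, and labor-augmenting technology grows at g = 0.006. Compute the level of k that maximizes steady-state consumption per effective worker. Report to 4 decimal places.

Capital per effective worker breaks even when investment replaces (n + g + δ)·k; here n + g + δ = 0.067.
Maximizing c = f(k) − (n+g+δ)·k gives f'(k) = n+g+δ, i.e. 0.44·k^(0.44−1) = 0.067, so k_gold = (0.44/0.067)^(1/0.56) ≈ 28.8140.

k_gold ≈ 28.8140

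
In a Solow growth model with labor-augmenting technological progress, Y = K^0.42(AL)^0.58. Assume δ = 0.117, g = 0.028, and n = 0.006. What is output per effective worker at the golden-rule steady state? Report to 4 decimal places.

y_gold ≈ 2.0976

Capital per effective worker breaks even when investment replaces (n + g + δ)·k; here n + g + δ = 0.151.
Maximizing c = f(k) − (n+g+δ)·k gives f'(k) = n+g+δ, i.e. 0.42·k^(0.42−1) = 0.151, so k_gold = (0.42/0.151)^(1/0.58) ≈ 5.8343.
Output: y_gold = k_gold^0.42 = 5.8343^0.42 ≈ 2.0976.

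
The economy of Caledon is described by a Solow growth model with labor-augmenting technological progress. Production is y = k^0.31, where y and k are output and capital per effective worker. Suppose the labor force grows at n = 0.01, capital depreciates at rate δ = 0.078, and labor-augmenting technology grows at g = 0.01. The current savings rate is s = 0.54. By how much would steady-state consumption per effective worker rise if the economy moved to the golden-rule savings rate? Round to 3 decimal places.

Δc ≈ 0.167

The effective depreciation rate is n + g + δ = 0.01 + 0.01 + 0.078 = 0.098.
Current steady state (s = 0.54): k* = (0.54/0.098)^(1/0.69) ≈ 11.8619, y* = 11.8619^0.31 ≈ 2.1527, c* = (1−0.54)·2.1527 ≈ 0.9903.
At the golden rule the marginal product of capital equals n+g+δ: 0.31·k^(0.31−1) = 0.098. Solving, k_gold = (0.31/0.098)^(1/0.69) ≈ 5.3068.
y_gold = 5.3068^0.31 ≈ 1.6776, c_gold = y_gold − 0.098·k_gold ≈ 1.1576.
Gain: Δc = 1.1576 − 0.9903 ≈ 0.1673.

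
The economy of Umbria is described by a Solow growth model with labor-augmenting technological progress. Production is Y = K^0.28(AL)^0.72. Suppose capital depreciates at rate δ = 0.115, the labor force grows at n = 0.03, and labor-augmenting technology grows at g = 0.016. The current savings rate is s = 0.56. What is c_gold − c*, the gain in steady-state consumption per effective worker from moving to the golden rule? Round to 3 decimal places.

Δc ≈ 0.178

Break-even investment rate: n + g + δ = 0.03 + 0.016 + 0.115 = 0.161.
Current steady state (s = 0.56): k* = (0.56/0.161)^(1/0.72) ≈ 5.6480, y* = 5.6480^0.28 ≈ 1.6238, c* = (1−0.56)·1.6238 ≈ 0.7145.
Golden rule sets MPK = n+g+δ: 0.28·k^(0.28−1) = 0.161, so k_gold = (0.28/0.161)^(1/0.72) ≈ 2.1567.
y_gold = 2.1567^0.28 ≈ 1.2401, c_gold = y_gold − 0.161·k_gold ≈ 0.8929.
Gain: Δc = 0.8929 − 0.7145 ≈ 0.1784.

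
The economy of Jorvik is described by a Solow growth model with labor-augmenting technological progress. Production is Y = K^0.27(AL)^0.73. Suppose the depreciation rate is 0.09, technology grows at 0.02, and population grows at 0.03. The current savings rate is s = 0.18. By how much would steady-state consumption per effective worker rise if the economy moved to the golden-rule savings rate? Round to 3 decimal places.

Δc ≈ 0.031

n + g + δ = 0.03 + 0.02 + 0.09 = 0.14.
Current steady state (s = 0.18): k* = (0.18/0.14)^(1/0.73) ≈ 1.4110, y* = 1.4110^0.27 ≈ 1.0974, c* = (1−0.18)·1.0974 ≈ 0.8999.
At the golden rule the marginal product of capital equals n+g+δ: 0.27·k^(0.27−1) = 0.14. Solving, k_gold = (0.27/0.14)^(1/0.73) ≈ 2.4589.
y_gold = 2.4589^0.27 ≈ 1.2750, c_gold = y_gold − 0.14·k_gold ≈ 0.9307.
Gain: Δc = 0.9307 − 0.8999 ≈ 0.0308.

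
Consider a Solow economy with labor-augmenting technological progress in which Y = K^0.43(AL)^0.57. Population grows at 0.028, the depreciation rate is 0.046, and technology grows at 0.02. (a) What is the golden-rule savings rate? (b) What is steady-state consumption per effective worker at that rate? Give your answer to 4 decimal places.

(a) s_gold = 0.4300; (b) c_gold ≈ 1.7948

Capital per effective worker breaks even when investment replaces (n + g + δ)·k; here n + g + δ = 0.094.
For Cobb-Douglas, s_gold equals capital's share: s_gold = 0.43.
Maximizing c = f(k) − (n+g+δ)·k gives f'(k) = n+g+δ, i.e. 0.43·k^(0.43−1) = 0.094, so k_gold = (0.43/0.094)^(1/0.57) ≈ 14.4043.
y_gold = 14.4043^0.43 ≈ 3.1488; c_gold = (1−0.43)·y_gold ≈ 1.7948.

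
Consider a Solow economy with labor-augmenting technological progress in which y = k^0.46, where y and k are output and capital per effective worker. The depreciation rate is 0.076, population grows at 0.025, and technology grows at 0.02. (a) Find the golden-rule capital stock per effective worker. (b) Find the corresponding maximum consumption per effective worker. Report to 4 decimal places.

Capital per effective worker breaks even when investment replaces (n + g + δ)·k; here n + g + δ = 0.121.
Setting f'(k) = n+g+δ gives 0.46·k^(0.46−1) = 0.121, hence k_gold = (0.46/0.121)^(1/0.54) ≈ 11.8583.
y_gold = 11.8583^0.46 ≈ 3.1193; c_gold = y_gold − 0.121·k_gold ≈ 1.6844.

(a) k_gold ≈ 11.8583; (b) c_gold ≈ 1.6844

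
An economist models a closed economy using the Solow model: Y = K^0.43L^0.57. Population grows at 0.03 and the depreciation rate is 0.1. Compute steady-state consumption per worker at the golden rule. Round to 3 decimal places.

c_gold ≈ 1.405

Break-even investment rate: n + δ = 0.03 + 0.1 = 0.13.
Golden rule sets MPK = n+δ: 0.43·k^(0.43−1) = 0.13, so k_gold = (0.43/0.13)^(1/0.57) ≈ 8.1554.
y_gold = 8.1554^0.43 ≈ 2.4656.
c_gold = y_gold − (n+δ)·k_gold = 2.4656 − 0.13·8.1554 ≈ 1.4054.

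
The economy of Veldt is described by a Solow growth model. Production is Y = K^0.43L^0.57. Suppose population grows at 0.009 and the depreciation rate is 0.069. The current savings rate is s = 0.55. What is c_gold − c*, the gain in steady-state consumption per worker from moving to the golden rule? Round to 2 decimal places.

Δc ≈ 0.10

Break-even investment rate: n + δ = 0.009 + 0.069 = 0.078.
Current steady state (s = 0.55): k* = (0.55/0.078)^(1/0.57) ≈ 30.7744, y* = 30.7744^0.43 ≈ 4.3644, c* = (1−0.55)·4.3644 ≈ 1.9640.
Golden rule sets MPK = n+δ: 0.43·k^(0.43−1) = 0.078, so k_gold = (0.43/0.078)^(1/0.57) ≈ 19.9828.
y_gold = 19.9828^0.43 ≈ 3.6248, c_gold = y_gold − 0.078·k_gold ≈ 2.0661.
Gain: Δc = 2.0661 − 1.9640 ≈ 0.1022.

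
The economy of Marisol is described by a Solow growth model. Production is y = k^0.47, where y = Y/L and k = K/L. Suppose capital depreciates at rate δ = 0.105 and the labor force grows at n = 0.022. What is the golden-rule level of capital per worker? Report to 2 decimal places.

n + δ = 0.022 + 0.105 = 0.127.
Maximizing c = f(k) − (n+δ)·k gives f'(k) = n+δ, i.e. 0.47·k^(0.47−1) = 0.127, so k_gold = (0.47/0.127)^(1/0.53) ≈ 11.8101.

k_gold ≈ 11.81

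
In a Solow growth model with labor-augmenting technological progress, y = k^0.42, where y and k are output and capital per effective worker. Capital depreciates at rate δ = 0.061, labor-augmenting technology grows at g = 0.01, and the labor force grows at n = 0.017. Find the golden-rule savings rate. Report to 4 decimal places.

s_gold = 0.4200

n + g + δ = 0.017 + 0.01 + 0.061 = 0.088.
At the golden rule MPK = n+g+δ, and in any Cobb-Douglas steady state s = (n+g+δ)·k/y = MPK·k/y = capital's share 0.42.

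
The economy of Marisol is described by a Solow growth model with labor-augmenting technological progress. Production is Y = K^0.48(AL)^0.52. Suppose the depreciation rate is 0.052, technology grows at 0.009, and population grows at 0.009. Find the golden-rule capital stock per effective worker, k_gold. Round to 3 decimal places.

k_gold ≈ 40.548

Break-even investment rate: n + g + δ = 0.009 + 0.009 + 0.052 = 0.07.
At the golden rule the marginal product of capital equals n+g+δ: 0.48·k^(0.48−1) = 0.07. Solving, k_gold = (0.48/0.07)^(1/0.52) ≈ 40.5478.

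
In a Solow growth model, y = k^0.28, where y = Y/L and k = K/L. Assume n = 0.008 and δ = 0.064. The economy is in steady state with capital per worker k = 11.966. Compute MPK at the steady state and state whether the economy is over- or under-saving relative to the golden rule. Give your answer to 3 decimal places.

The effective depreciation rate is n + δ = 0.008 + 0.064 = 0.072.
MPK = 0.28·k^(0.28−1) = 0.28·11.966^(-0.72) ≈ 0.0469.
MPK < 0.072, so the economy is dynamically inefficient (over-saving).

over-saving; MPK ≈ 0.047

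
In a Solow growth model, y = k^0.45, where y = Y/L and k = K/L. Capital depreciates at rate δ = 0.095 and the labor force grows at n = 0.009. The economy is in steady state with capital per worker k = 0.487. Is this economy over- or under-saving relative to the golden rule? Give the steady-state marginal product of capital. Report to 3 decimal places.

under-saving; MPK ≈ 0.668

The effective depreciation rate is n + δ = 0.009 + 0.095 = 0.104.
MPK = 0.45·k^(0.45−1) = 0.45·0.487^(-0.55) ≈ 0.6685.
MPK > 0.104, so the economy is dynamically efficient (under-saving).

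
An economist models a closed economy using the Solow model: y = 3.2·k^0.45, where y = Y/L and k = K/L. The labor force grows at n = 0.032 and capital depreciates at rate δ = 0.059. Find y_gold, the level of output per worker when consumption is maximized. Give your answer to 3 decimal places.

y_gold ≈ 30.649

The effective depreciation rate is n + δ = 0.032 + 0.059 = 0.091.
At the golden rule the marginal product of capital equals n+δ: 0.45·3.2·k^(0.45−1) = 0.091. Solving, k_gold = (0.45·3.2/0.091)^(1/0.55) ≈ 151.5597.
Output: y_gold = 3.2·k_gold^0.45 = 3.2·151.5597^0.45 ≈ 30.6487.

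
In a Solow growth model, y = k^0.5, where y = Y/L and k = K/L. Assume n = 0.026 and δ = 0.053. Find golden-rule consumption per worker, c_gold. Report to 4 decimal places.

c_gold ≈ 3.1646

Break-even investment rate: n + δ = 0.026 + 0.053 = 0.079.
Setting f'(k) = n+δ gives 0.5·k^(0.5−1) = 0.079, hence k_gold = (0.5/0.079)^(1/0.5) ≈ 40.0577.
y_gold = 40.0577^0.5 ≈ 6.3291.
c_gold = y_gold − (n+δ)·k_gold = 6.3291 − 0.079·40.0577 ≈ 3.1646.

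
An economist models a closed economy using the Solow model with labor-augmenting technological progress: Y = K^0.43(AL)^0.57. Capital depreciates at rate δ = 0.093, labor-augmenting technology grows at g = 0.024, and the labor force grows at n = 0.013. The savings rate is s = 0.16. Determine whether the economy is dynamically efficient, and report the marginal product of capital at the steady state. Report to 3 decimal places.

The effective depreciation rate is n + g + δ = 0.013 + 0.024 + 0.093 = 0.13.
Steady-state k*: s·k^0.43 = 0.13·k gives k* = (0.16/0.13)^(1/0.57) ≈ 1.4395.
MPK = 0.43·1.4395^(-0.57) ≈ 0.3494.
MPK > n+g+δ = 0.13, so the economy is dynamically efficient (under-saving).

dynamically efficient; MPK ≈ 0.349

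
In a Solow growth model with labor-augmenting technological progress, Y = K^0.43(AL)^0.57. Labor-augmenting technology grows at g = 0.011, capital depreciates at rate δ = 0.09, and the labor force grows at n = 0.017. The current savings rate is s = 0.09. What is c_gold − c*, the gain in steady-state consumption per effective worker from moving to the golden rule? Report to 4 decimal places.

n + g + δ = 0.017 + 0.011 + 0.09 = 0.118.
Current steady state (s = 0.09): k* = (0.09/0.118)^(1/0.57) ≈ 0.6217, y* = 0.6217^0.43 ≈ 0.8152, c* = (1−0.09)·0.8152 ≈ 0.7418.
Maximizing c = f(k) − (n+g+δ)·k gives f'(k) = n+g+δ, i.e. 0.43·k^(0.43−1) = 0.118, so k_gold = (0.43/0.118)^(1/0.57) ≈ 9.6658.
y_gold = 9.6658^0.43 ≈ 2.6525, c_gold = y_gold − 0.118·k_gold ≈ 1.5119.
Gain: Δc = 1.5119 − 0.7418 ≈ 0.7701.

Δc ≈ 0.7701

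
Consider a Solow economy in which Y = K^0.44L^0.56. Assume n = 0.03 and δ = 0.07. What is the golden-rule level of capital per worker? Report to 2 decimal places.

n + δ = 0.03 + 0.07 = 0.1.
Golden rule sets MPK = n+δ: 0.44·k^(0.44−1) = 0.1, so k_gold = (0.44/0.1)^(1/0.56) ≈ 14.0936.

k_gold ≈ 14.09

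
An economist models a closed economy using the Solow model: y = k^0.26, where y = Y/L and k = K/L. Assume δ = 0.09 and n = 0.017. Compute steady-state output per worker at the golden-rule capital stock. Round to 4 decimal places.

The effective depreciation rate is n + δ = 0.017 + 0.09 = 0.107.
Setting f'(k) = n+δ gives 0.26·k^(0.26−1) = 0.107, hence k_gold = (0.26/0.107)^(1/0.74) ≈ 3.3195.
Output: y_gold = k_gold^0.26 = 3.3195^0.26 ≈ 1.3661.

y_gold ≈ 1.3661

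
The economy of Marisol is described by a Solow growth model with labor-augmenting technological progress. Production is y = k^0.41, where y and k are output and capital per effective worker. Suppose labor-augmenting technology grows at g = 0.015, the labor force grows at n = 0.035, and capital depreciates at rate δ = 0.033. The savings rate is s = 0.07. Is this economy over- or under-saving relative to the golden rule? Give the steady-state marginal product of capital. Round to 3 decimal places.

Capital per effective worker breaks even when investment replaces (n + g + δ)·k; here n + g + δ = 0.083.
Steady-state k*: s·k^0.41 = 0.083·k gives k* = (0.07/0.083)^(1/0.59) ≈ 0.7492.
MPK = 0.41·0.7492^(-0.59) ≈ 0.4861.
MPK > n+g+δ = 0.083, so the economy is dynamically efficient (under-saving).

under-saving; MPK ≈ 0.486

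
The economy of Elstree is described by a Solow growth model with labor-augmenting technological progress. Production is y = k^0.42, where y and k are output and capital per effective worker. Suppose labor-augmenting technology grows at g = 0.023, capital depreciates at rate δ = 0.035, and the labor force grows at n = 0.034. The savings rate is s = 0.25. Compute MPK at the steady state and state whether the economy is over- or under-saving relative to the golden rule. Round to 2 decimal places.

Break-even investment rate: n + g + δ = 0.034 + 0.023 + 0.035 = 0.092.
Steady-state k*: s·k^0.42 = 0.092·k gives k* = (0.25/0.092)^(1/0.58) ≈ 5.6045.
MPK = 0.42·5.6045^(-0.58) ≈ 0.1546.
MPK > n+g+δ = 0.092, so the economy is dynamically efficient (under-saving).

under-saving; MPK ≈ 0.15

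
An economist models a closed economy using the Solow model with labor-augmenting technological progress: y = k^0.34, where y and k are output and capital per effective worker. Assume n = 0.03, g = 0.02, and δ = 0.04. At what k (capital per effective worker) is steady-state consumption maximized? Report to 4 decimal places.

k_gold ≈ 7.4920

Capital per effective worker breaks even when investment replaces (n + g + δ)·k; here n + g + δ = 0.09.
Maximizing c = f(k) − (n+g+δ)·k gives f'(k) = n+g+δ, i.e. 0.34·k^(0.34−1) = 0.09, so k_gold = (0.34/0.09)^(1/0.66) ≈ 7.4920.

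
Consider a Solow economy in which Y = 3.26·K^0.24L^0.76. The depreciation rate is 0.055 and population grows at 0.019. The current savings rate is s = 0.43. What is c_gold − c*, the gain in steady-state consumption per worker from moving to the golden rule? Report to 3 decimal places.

The effective depreciation rate is n + δ = 0.019 + 0.055 = 0.074.
Current steady state (s = 0.43): k* = (0.43·3.26/0.074)^(1/0.76) ≈ 47.9580, y* = 3.26·47.9580^0.24 ≈ 8.2532, c* = (1−0.43)·8.2532 ≈ 4.7043.
Setting f'(k) = n+δ gives 0.24·3.26·k^(0.24−1) = 0.074, hence k_gold = (0.24·3.26/0.074)^(1/0.76) ≈ 22.2653.
y_gold = 3.26·22.2653^0.24 ≈ 6.8651, c_gold = y_gold − 0.074·k_gold ≈ 5.2175.
Gain: Δc = 5.2175 − 4.7043 ≈ 0.5131.

Δc ≈ 0.513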